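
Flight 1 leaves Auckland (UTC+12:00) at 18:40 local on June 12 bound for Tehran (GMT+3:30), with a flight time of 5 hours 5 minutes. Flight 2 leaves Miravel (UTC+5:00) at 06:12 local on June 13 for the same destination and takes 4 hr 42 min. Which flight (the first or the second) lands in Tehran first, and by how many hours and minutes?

the first, by 18 hours 9 minutes

Flight 1 in UTC: 18:40 − 12:00 = 06:40 on Jun 12.
+5 hours and 5 minutes → arrive 11:45 UTC on Jun 12.
Flight 2 in UTC: 06:12 − 5:00 = 01:12 on Jun 13.
+4 hours and 42 minutes → arrive 05:54 UTC on Jun 13.
Flight 1 lands earlier by 18 hours 9 minutes.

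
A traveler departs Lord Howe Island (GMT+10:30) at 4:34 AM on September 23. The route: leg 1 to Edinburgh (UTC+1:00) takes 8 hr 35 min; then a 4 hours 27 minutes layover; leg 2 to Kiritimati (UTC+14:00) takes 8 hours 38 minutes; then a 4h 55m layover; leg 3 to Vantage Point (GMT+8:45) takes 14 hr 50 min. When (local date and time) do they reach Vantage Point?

Convert departure to UTC: 4:34 AM − 10:30 = 6:04 PM UTC on Sep 22.
Add 8 hours 35 minutes leg 1 → 2:39 AM UTC (Sep 23).
Add 4 hours and 27 minutes layover in Edinburgh → 7:06 AM UTC.
Add 8 hours 38 minutes leg 2 → 3:44 PM UTC.
Add 4 hours and 55 minutes layover in Kiritimati → 8:39 PM UTC.
Add 14 hours and 50 minutes leg 3 → 11:29 AM UTC (Sep 24).
Vantage Point is UTC+8:45, so local arrival = 11:29 AM + 8:45 = 8:14 PM on Sep 24.

8:14 PM on September 24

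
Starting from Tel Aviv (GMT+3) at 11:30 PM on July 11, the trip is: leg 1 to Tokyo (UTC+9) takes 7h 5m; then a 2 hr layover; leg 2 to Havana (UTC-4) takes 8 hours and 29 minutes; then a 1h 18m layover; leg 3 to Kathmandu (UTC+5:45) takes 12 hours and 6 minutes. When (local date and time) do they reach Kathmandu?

Convert departure to UTC: 11:30 PM − 3:00 = 8:30 PM UTC on Jul 11.
Add 7 hours and 5 minutes leg 1 → 3:35 AM UTC (Jul 12).
Add 2 hours layover in Tokyo → 5:35 AM UTC.
Add 8 hours 29 minutes leg 2 → 2:04 PM UTC.
Add 1 hour 18 minutes layover in Havana → 3:22 PM UTC.
Add 12 hours and 6 minutes leg 3 → 3:28 AM UTC (Jul 13).
Kathmandu is UTC+5:45, so local arrival = 3:28 AM + 5:45 = 9:13 AM on Jul 13.

9:13 AM on July 13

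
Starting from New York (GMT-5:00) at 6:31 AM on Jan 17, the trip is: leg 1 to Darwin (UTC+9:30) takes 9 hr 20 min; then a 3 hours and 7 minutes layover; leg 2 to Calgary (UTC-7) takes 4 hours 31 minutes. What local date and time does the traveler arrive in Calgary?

9:29 PM on January 17

Convert departure to UTC: 6:31 AM + 5:00 = 11:31 AM UTC on Jan 17.
Add 9 hours and 20 minutes leg 1 → 8:51 PM UTC.
Add 3 hours and 7 minutes layover in Darwin → 11:58 PM UTC.
Add 4 hours 31 minutes leg 2 → 4:29 AM UTC (Jan 18).
Calgary is UTC−7:00, so local arrival = 4:29 AM − 7:00 = 9:29 PM on Jan 17.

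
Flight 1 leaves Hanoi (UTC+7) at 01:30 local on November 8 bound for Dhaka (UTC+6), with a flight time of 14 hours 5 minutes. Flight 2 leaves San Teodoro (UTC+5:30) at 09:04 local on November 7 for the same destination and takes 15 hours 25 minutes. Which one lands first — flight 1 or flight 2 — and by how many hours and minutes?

the second, by 13 hours 36 minutes

Flight 1 in UTC: 01:30 − 7:00 = 18:30 on Nov 7.
+14 hours 5 minutes → arrive 08:35 UTC on Nov 8.
Flight 2 in UTC: 09:04 − 5:30 = 03:34 on Nov 7.
+15 hours and 25 minutes → arrive 18:59 UTC on Nov 7.
Flight 2 lands earlier by 13 hours 36 minutes.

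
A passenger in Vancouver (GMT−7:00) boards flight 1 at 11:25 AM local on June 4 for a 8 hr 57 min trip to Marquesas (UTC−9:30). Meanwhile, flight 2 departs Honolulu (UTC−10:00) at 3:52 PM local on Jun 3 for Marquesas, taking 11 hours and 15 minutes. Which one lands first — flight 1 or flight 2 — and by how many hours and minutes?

Flight 1 in UTC: 11:25 AM + 7:00 = 6:25 PM on Jun 4.
+8 hours and 57 minutes → arrive 3:22 AM UTC on Jun 5.
Flight 2 in UTC: 3:52 PM + 10:00 = 1:52 AM on Jun 4.
+11 hours and 15 minutes → arrive 1:07 PM UTC on Jun 4.
Flight 2 lands earlier by 14 hours 15 minutes.

the second, by 14 hours 15 minutes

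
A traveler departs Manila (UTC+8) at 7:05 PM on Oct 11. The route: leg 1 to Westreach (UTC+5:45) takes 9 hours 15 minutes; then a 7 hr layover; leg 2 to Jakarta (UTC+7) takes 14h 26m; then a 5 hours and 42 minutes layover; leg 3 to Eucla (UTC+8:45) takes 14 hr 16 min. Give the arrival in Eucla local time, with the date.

Convert departure to UTC: 7:05 PM − 8:00 = 11:05 AM UTC on Oct 11.
Add 9 hours 15 minutes leg 1 → 8:20 PM UTC.
Add 7 hours layover in Westreach → 3:20 AM UTC (Oct 12).
Add 14 hours 26 minutes leg 2 → 5:46 PM UTC.
Add 5 hours 42 minutes layover in Jakarta → 11:28 PM UTC.
Add 14 hours 16 minutes leg 3 → 1:44 PM UTC (Oct 13).
Eucla is UTC+8:45, so local arrival = 1:44 PM + 8:45 = 10:29 PM on Oct 13.

10:29 PM on Oct 13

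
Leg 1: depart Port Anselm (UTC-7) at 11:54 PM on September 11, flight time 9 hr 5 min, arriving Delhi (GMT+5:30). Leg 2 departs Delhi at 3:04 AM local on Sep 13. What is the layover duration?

5 hours 35 minutes

Convert departure to UTC: 11:54 PM + 7:00 = 6:54 AM UTC on Sep 12.
Add 9 hours and 5 minutes flight time → 3:59 PM UTC.
Delhi is UTC+5:30, so local arrival = 3:59 PM + 5:30 = 9:29 PM on Sep 12.
Layover = 3:04 AM − 9:29 PM (+1 day) = 5 hours 35 minutes.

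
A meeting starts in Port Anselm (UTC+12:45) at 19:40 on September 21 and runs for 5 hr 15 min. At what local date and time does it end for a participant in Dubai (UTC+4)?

Convert start to UTC: 19:40 − 12:45 = 06:55 UTC on Sep 21.
Add 5 hours and 15 minutes duration → 12:10 UTC.
Dubai is UTC+4:00, so local end time = 12:10 + 4:00 = 16:10 on Sep 21.

16:10 on September 21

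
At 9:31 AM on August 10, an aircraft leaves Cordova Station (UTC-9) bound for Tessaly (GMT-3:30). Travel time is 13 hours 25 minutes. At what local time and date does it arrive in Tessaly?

4:26 AM on August 11

Convert departure to UTC: 9:31 AM + 9:00 = 6:31 PM UTC on Aug 10.
Add 13 hours 25 minutes travel time → 7:56 AM UTC (Aug 11).
Tessaly is UTC−3:30, so local arrival = 7:56 AM − 3:30 = 4:26 AM on Aug 11.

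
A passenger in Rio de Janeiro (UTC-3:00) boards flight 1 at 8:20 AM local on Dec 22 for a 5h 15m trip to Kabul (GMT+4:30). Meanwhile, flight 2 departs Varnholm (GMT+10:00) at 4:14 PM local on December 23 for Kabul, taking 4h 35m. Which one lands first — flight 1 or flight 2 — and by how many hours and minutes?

the first, by 18 hours 14 minutes

Flight 1 in UTC: 8:20 AM + 3:00 = 11:20 AM on Dec 22.
+5 hours and 15 minutes → arrive 4:35 PM UTC on Dec 22.
Flight 2 in UTC: 4:14 PM − 10:00 = 6:14 AM on Dec 23.
+4 hours 35 minutes → arrive 10:49 AM UTC on Dec 23.
Flight 1 lands earlier by 18 hours 14 minutes.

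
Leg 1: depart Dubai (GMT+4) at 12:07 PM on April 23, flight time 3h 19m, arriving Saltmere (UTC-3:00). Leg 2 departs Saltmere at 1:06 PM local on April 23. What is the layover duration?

4 hours 40 minutes

Convert departure to UTC: 12:07 PM − 4:00 = 8:07 AM UTC on Apr 23.
Add 3 hours 19 minutes flight time → 11:26 AM UTC.
Saltmere is UTC−3:00, so local arrival = 11:26 AM − 3:00 = 8:26 AM on Apr 23.
Layover = 1:06 PM − 8:26 AM = 4 hours 40 minutes.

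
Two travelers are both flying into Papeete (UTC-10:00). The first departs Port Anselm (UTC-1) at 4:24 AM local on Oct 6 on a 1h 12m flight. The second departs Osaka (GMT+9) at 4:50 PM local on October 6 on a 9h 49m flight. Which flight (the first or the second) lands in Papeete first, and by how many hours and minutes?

the first, by 11 hours 3 minutes

Flight 1 in UTC: 4:24 AM + 1:00 = 5:24 AM on Oct 6.
+1 hour and 12 minutes → arrive 6:36 AM UTC on Oct 6.
Flight 2 in UTC: 4:50 PM − 9:00 = 7:50 AM on Oct 6.
+9 hours and 49 minutes → arrive 5:39 PM UTC on Oct 6.
Flight 1 lands earlier by 11 hours 3 minutes.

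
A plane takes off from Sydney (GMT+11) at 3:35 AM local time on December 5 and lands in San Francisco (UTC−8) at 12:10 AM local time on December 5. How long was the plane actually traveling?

Departure in UTC: 3:35 AM − 11:00 = 4:35 PM on Dec 4.
Arrival in UTC: 12:10 AM + 8:00 = 8:10 AM on Dec 5.
Elapsed = 8:10 AM − 4:35 PM (+1 day) = 15 hours 35 minutes.

15 hours 35 minutes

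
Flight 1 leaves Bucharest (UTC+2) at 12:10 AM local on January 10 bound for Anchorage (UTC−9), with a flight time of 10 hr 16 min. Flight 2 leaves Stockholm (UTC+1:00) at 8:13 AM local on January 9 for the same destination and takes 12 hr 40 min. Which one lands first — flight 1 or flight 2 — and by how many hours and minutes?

Flight 1 in UTC: 12:10 AM − 2:00 = 10:10 PM on Jan 9.
+10 hours 16 minutes → arrive 8:26 AM UTC on Jan 10.
Flight 2 in UTC: 8:13 AM − 1:00 = 7:13 AM on Jan 9.
+12 hours and 40 minutes → arrive 7:53 PM UTC on Jan 9.
Flight 2 lands earlier by 12 hours 33 minutes.

the second, by 12 hours 33 minutes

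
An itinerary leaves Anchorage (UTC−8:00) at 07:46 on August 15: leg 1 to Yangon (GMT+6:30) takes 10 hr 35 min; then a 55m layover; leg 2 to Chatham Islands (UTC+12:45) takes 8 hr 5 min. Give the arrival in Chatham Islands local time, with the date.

00:06 on August 17

Convert departure to UTC: 07:46 + 8:00 = 15:46 UTC on Aug 15.
Add 10 hours 35 minutes leg 1 → 02:21 UTC (Aug 16).
Add 55 minutes layover in Yangon → 03:16 UTC.
Add 8 hours 5 minutes leg 2 → 11:21 UTC.
Chatham Islands is UTC+12:45, so local arrival = 11:21 + 12:45 = 00:06 on Aug 17.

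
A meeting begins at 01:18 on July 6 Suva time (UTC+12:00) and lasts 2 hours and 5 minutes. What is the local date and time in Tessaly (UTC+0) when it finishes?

15:23 on Jul 5

Tessaly is 12:00 behind Suva.
After 2 hours 5 minutes it is 03:23 in Suva.
Shift by the zone difference: 03:23 − 12:00 = 15:23 on Jul 5 in Tessaly.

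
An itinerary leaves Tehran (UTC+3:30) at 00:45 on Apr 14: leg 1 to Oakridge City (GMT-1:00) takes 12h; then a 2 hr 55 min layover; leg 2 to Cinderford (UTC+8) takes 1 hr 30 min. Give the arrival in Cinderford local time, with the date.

Convert departure to UTC: 00:45 − 3:30 = 21:15 UTC on Apr 13.
Add 12 hours leg 1 → 09:15 UTC (Apr 14).
Add 2 hours and 55 minutes layover in Oakridge City → 12:10 UTC.
Add 1 hour and 30 minutes leg 2 → 13:40 UTC.
Cinderford is UTC+8:00, so local arrival = 13:40 + 8:00 = 21:40 on Apr 14.

21:40 on Apr 14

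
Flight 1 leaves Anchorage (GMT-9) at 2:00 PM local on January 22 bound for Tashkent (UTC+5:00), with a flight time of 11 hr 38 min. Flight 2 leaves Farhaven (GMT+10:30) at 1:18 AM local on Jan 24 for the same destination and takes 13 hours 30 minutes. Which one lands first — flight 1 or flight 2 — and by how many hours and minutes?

the first, by 17 hours 40 minutes

Flight 1 in UTC: 2:00 PM + 9:00 = 11:00 PM on Jan 22.
+11 hours 38 minutes → arrive 10:38 AM UTC on Jan 23.
Flight 2 in UTC: 1:18 AM − 10:30 = 2:48 PM on Jan 23.
+13 hours 30 minutes → arrive 4:18 AM UTC on Jan 24.
Flight 1 lands earlier by 17 hours 40 minutes.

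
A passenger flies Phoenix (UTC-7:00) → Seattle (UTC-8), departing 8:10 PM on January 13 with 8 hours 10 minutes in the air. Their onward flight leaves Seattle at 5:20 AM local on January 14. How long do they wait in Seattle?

2 hours

Convert departure to UTC: 8:10 PM + 7:00 = 3:10 AM UTC on Jan 14.
Add 8 hours and 10 minutes flight time → 11:20 AM UTC.
Seattle is UTC−8:00, so local arrival = 11:20 AM − 8:00 = 3:20 AM on Jan 14.
Layover = 5:20 AM − 3:20 AM = 2 hours.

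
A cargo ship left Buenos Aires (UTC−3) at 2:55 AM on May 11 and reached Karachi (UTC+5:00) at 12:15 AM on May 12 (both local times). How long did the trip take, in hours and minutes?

13 hours 20 minutes

Departure in UTC: 2:55 AM + 3:00 = 5:55 AM on May 11.
Arrival in UTC: 12:15 AM − 5:00 = 7:15 PM on May 11.
Elapsed = 7:15 PM − 5:55 AM = 13 hours 20 minutes.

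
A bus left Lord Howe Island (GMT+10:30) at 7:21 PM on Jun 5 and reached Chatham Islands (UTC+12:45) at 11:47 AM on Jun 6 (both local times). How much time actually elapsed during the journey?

Chatham Islands is 2:15 ahead of Lord Howe Island.
Clock-face elapsed time (ignoring zones) is 16 hours 26 minutes.
Actual elapsed = 16 hours 26 minutes − 2:15 = 14 hours 11 minutes.

14 hours 11 minutes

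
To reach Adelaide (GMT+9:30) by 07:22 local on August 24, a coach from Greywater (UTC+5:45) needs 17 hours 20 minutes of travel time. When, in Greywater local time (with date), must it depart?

Target arrival in UTC: 07:22 − 9:30 = 21:52 on Aug 23.
Subtract 17 hours and 20 minutes → departure 04:32 UTC on Aug 23.
Greywater is UTC+5:45: 04:32 + 5:45 = 10:17 on Aug 23.

10:17 on Aug 23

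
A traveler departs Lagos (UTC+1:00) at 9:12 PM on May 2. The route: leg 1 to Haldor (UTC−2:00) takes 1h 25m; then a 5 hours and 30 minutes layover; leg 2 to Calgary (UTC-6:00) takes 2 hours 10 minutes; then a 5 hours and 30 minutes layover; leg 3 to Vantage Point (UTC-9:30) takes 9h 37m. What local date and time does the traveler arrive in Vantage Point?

10:54 AM on May 3

Convert departure to UTC: 9:12 PM − 1:00 = 8:12 PM UTC on May 2.
Add 1 hour and 25 minutes leg 1 → 9:37 PM UTC.
Add 5 hours 30 minutes layover in Haldor → 3:07 AM UTC (May 3).
Add 2 hours and 10 minutes leg 2 → 5:17 AM UTC.
Add 5 hours and 30 minutes layover in Calgary → 10:47 AM UTC.
Add 9 hours and 37 minutes leg 3 → 8:24 PM UTC.
Vantage Point is UTC−9:30, so local arrival = 8:24 PM − 9:30 = 10:54 AM on May 3.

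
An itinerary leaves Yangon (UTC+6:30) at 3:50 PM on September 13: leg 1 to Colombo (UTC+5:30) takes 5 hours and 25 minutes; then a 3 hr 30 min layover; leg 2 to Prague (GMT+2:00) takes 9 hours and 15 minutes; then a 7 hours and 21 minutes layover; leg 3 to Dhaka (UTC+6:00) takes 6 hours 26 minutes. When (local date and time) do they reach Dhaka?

11:17 PM on Sep 14

Convert departure to UTC: 3:50 PM − 6:30 = 9:20 AM UTC on Sep 13.
Add 5 hours 25 minutes leg 1 → 2:45 PM UTC.
Add 3 hours and 30 minutes layover in Colombo → 6:15 PM UTC.
Add 9 hours 15 minutes leg 2 → 3:30 AM UTC (Sep 14).
Add 7 hours 21 minutes layover in Prague → 10:51 AM UTC.
Add 6 hours and 26 minutes leg 3 → 5:17 PM UTC.
Dhaka is UTC+6:00, so local arrival = 5:17 PM + 6:00 = 11:17 PM on Sep 14.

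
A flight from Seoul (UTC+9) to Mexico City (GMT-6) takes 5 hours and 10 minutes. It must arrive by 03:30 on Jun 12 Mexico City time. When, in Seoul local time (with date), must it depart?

13:20 on June 12

Target arrival in UTC: 03:30 + 6:00 = 09:30 on Jun 12.
Subtract 5 hours and 10 minutes → departure 04:20 UTC on Jun 12.
Seoul is UTC+9:00: 04:20 + 9:00 = 13:20 on Jun 12.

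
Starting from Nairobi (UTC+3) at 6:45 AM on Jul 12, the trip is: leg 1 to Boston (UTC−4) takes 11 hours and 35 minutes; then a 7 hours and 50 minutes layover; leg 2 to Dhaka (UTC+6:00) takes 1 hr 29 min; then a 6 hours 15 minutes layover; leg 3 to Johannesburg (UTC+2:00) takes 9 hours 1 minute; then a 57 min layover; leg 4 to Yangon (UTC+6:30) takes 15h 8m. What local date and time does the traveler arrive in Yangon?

Convert departure to UTC: 6:45 AM − 3:00 = 3:45 AM UTC on Jul 12.
Add 11 hours and 35 minutes leg 1 → 3:20 PM UTC.
Add 7 hours and 50 minutes layover in Boston → 11:10 PM UTC.
Add 1 hour and 29 minutes leg 2 → 12:39 AM UTC (Jul 13).
Add 6 hours 15 minutes layover in Dhaka → 6:54 AM UTC.
Add 9 hours 1 minute leg 3 → 3:55 PM UTC.
Add 57 minutes layover in Johannesburg → 4:52 PM UTC.
Add 15 hours and 8 minutes leg 4 → 8:00 AM UTC (Jul 14).
Yangon is UTC+6:30, so local arrival = 8:00 AM + 6:30 = 2:30 PM on Jul 14.

2:30 PM on Jul 14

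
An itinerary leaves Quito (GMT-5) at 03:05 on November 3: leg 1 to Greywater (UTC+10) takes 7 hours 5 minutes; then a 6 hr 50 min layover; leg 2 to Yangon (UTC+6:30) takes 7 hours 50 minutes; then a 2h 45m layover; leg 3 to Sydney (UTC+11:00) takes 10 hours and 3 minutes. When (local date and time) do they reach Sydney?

05:38 on November 5

Convert departure to UTC: 03:05 + 5:00 = 08:05 UTC on Nov 3.
Add 7 hours 5 minutes leg 1 → 15:10 UTC.
Add 6 hours and 50 minutes layover in Greywater → 22:00 UTC.
Add 7 hours and 50 minutes leg 2 → 05:50 UTC (Nov 4).
Add 2 hours and 45 minutes layover in Yangon → 08:35 UTC.
Add 10 hours 3 minutes leg 3 → 18:38 UTC.
Sydney is UTC+11:00, so local arrival = 18:38 + 11:00 = 05:38 on Nov 5.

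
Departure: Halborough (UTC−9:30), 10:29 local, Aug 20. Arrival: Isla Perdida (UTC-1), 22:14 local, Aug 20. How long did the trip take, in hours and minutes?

Isla Perdida is 8:30 ahead of Halborough.
Clock-face elapsed time (ignoring zones) is 11 hours 45 minutes.
Actual elapsed = 11 hours 45 minutes − 8:30 = 3 hours 15 minutes.

3 hours 15 minutes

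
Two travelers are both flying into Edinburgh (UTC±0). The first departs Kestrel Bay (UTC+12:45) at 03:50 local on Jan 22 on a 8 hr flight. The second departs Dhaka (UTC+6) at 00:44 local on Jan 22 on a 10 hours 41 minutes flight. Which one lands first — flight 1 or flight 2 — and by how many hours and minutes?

the first, by 6 hours 20 minutes

Flight 1 in UTC: 03:50 − 12:45 = 15:05 on Jan 21.
+8 hours → arrive 23:05 UTC on Jan 21.
Flight 2 in UTC: 00:44 − 6:00 = 18:44 on Jan 21.
+10 hours and 41 minutes → arrive 05:25 UTC on Jan 22.
Flight 1 lands earlier by 6 hours 20 minutes.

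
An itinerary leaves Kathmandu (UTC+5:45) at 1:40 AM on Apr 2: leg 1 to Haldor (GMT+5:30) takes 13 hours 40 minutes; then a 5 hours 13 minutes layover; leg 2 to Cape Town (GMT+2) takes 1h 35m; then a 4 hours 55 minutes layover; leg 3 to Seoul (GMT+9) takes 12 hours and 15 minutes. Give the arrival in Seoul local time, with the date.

Convert departure to UTC: 1:40 AM − 5:45 = 7:55 PM UTC on Apr 1.
Add 13 hours 40 minutes leg 1 → 9:35 AM UTC (Apr 2).
Add 5 hours and 13 minutes layover in Haldor → 2:48 PM UTC.
Add 1 hour 35 minutes leg 2 → 4:23 PM UTC.
Add 4 hours 55 minutes layover in Cape Town → 9:18 PM UTC.
Add 12 hours and 15 minutes leg 3 → 9:33 AM UTC (Apr 3).
Seoul is UTC+9:00, so local arrival = 9:33 AM + 9:00 = 6:33 PM on Apr 3.

6:33 PM on Apr 3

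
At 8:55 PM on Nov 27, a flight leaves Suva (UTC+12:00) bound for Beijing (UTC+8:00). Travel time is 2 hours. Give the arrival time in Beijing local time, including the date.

6:55 PM on November 27

Convert departure to UTC: 8:55 PM − 12:00 = 8:55 AM UTC on Nov 27.
Add 2 hours travel time → 10:55 AM UTC.
Beijing is UTC+8:00, so local arrival = 10:55 AM + 8:00 = 6:55 PM on Nov 27.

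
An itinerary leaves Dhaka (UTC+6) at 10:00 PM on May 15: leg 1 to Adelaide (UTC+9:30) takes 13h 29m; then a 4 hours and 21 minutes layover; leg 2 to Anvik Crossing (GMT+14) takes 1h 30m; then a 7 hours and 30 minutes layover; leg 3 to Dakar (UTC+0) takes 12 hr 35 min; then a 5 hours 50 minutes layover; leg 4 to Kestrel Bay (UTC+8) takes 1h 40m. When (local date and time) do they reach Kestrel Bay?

Convert departure to UTC: 10:00 PM − 6:00 = 4:00 PM UTC on May 15.
Add 13 hours and 29 minutes leg 1 → 5:29 AM UTC (May 16).
Add 4 hours 21 minutes layover in Adelaide → 9:50 AM UTC.
Add 1 hour and 30 minutes leg 2 → 11:20 AM UTC.
Add 7 hours and 30 minutes layover in Anvik Crossing → 6:50 PM UTC.
Add 12 hours and 35 minutes leg 3 → 7:25 AM UTC (May 17).
Add 5 hours 50 minutes layover in Dakar → 1:15 PM UTC.
Add 1 hour 40 minutes leg 4 → 2:55 PM UTC.
Kestrel Bay is UTC+8:00, so local arrival = 2:55 PM + 8:00 = 10:55 PM on May 17.

10:55 PM on May 17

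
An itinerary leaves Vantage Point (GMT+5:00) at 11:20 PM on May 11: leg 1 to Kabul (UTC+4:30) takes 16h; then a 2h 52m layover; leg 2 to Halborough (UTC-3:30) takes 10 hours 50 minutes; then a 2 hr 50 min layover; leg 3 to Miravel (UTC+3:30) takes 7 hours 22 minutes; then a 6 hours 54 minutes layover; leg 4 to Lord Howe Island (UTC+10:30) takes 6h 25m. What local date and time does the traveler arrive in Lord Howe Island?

10:03 AM on May 14

Convert departure to UTC: 11:20 PM − 5:00 = 6:20 PM UTC on May 11.
Add 16 hours leg 1 → 10:20 AM UTC (May 12).
Add 2 hours and 52 minutes layover in Kabul → 1:12 PM UTC.
Add 10 hours and 50 minutes leg 2 → 12:02 AM UTC (May 13).
Add 2 hours and 50 minutes layover in Halborough → 2:52 AM UTC.
Add 7 hours 22 minutes leg 3 → 10:14 AM UTC.
Add 6 hours 54 minutes layover in Miravel → 5:08 PM UTC.
Add 6 hours 25 minutes leg 4 → 11:33 PM UTC.
Lord Howe Island is UTC+10:30, so local arrival = 11:33 PM + 10:30 = 10:03 AM on May 14.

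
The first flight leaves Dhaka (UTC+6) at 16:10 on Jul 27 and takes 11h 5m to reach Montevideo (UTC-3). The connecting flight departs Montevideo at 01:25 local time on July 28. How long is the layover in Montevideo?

Convert departure to UTC: 16:10 − 6:00 = 10:10 UTC on Jul 27.
Add 11 hours 5 minutes flight time → 21:15 UTC.
Montevideo is UTC−3:00, so local arrival = 21:15 − 3:00 = 18:15 on Jul 27.
Layover = 01:25 − 18:15 (+1 day) = 7 hours 10 minutes.

7 hours 10 minutes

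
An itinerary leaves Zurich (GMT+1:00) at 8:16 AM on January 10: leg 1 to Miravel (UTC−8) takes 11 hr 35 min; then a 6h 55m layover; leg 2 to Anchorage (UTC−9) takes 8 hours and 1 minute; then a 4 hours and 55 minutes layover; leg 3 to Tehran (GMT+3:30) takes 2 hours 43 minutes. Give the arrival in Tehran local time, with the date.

8:55 PM on January 11

Convert departure to UTC: 8:16 AM − 1:00 = 7:16 AM UTC on Jan 10.
Add 11 hours 35 minutes leg 1 → 6:51 PM UTC.
Add 6 hours 55 minutes layover in Miravel → 1:46 AM UTC (Jan 11).
Add 8 hours 1 minute leg 2 → 9:47 AM UTC.
Add 4 hours 55 minutes layover in Anchorage → 2:42 PM UTC.
Add 2 hours 43 minutes leg 3 → 5:25 PM UTC.
Tehran is UTC+3:30, so local arrival = 5:25 PM + 3:30 = 8:55 PM on Jan 11.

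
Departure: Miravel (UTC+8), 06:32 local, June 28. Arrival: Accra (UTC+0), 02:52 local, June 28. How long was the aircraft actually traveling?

4 hours 20 minutes

Accra is 8:00 behind Miravel.
Clock-face elapsed time (ignoring zones) is −3 hours 40 minutes.
Actual elapsed = −3 hours 40 minutes + 8:00 = 4 hours 20 minutes.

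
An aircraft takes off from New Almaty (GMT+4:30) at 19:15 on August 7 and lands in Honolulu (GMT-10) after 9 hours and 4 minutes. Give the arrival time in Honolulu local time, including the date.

Convert departure to UTC: 19:15 − 4:30 = 14:45 UTC on Aug 7.
Add 9 hours 4 minutes travel time → 23:49 UTC.
Honolulu is UTC−10:00, so local arrival = 23:49 − 10:00 = 13:49 on Aug 7.

13:49 on Aug 7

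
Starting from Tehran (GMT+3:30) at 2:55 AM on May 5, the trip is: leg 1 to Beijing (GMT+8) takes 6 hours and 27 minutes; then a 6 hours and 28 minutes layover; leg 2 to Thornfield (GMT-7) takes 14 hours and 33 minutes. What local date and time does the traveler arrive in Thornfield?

7:53 PM on May 5

Convert departure to UTC: 2:55 AM − 3:30 = 11:25 PM UTC on May 4.
Add 6 hours 27 minutes leg 1 → 5:52 AM UTC (May 5).
Add 6 hours 28 minutes layover in Beijing → 12:20 PM UTC.
Add 14 hours 33 minutes leg 2 → 2:53 AM UTC (May 6).
Thornfield is UTC−7:00, so local arrival = 2:53 AM − 7:00 = 7:53 PM on May 5.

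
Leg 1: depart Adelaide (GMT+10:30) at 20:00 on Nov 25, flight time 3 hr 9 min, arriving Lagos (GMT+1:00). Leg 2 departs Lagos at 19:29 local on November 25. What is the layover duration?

5 hours 50 minutes

Convert departure to UTC: 20:00 − 10:30 = 09:30 UTC on Nov 25.
Add 3 hours and 9 minutes flight time → 12:39 UTC.
Lagos is UTC+1:00, so local arrival = 12:39 + 1:00 = 13:39 on Nov 25.
Layover = 19:29 − 13:39 = 5 hours 50 minutes.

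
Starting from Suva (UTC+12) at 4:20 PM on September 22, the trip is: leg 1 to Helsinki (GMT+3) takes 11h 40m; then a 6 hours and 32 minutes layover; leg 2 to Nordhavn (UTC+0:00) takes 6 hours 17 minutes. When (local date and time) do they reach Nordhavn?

4:49 AM on September 23

Convert departure to UTC: 4:20 PM − 12:00 = 4:20 AM UTC on Sep 22.
Add 11 hours and 40 minutes leg 1 → 4:00 PM UTC.
Add 6 hours and 32 minutes layover in Helsinki → 10:32 PM UTC.
Add 6 hours and 17 minutes leg 2 → 4:49 AM UTC (Sep 23).
Nordhavn is UTC+0, so local arrival is the same: 4:49 AM on Sep 23.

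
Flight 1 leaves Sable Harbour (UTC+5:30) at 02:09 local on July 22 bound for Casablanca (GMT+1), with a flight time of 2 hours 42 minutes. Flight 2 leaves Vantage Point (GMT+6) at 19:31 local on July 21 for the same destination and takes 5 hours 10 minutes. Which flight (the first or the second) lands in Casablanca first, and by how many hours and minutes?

Flight 1 in UTC: 02:09 − 5:30 = 20:39 on Jul 21.
+2 hours and 42 minutes → arrive 23:21 UTC on Jul 21.
Flight 2 in UTC: 19:31 − 6:00 = 13:31 on Jul 21.
+5 hours and 10 minutes → arrive 18:41 UTC on Jul 21.
Flight 2 lands earlier by 4 hours 40 minutes.

the second, by 4 hours 40 minutes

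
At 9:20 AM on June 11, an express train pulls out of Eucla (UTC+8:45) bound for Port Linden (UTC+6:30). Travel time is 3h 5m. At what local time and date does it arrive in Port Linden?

10:10 AM on June 11

Convert departure to UTC: 9:20 AM − 8:45 = 12:35 AM UTC on Jun 11.
Add 3 hours and 5 minutes travel time → 3:40 AM UTC.
Port Linden is UTC+6:30, so local arrival = 3:40 AM + 6:30 = 10:10 AM on Jun 11.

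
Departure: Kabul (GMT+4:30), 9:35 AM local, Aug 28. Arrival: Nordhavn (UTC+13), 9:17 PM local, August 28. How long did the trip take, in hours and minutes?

Departure in UTC: 9:35 AM − 4:30 = 5:05 AM on Aug 28.
Arrival in UTC: 9:17 PM − 13:00 = 8:17 AM on Aug 28.
Elapsed = 8:17 AM − 5:05 AM = 3 hours 12 minutes.

3 hours 12 minutes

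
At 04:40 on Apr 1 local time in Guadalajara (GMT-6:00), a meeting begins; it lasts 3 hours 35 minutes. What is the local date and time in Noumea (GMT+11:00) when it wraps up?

01:15 on April 2

Convert start to UTC: 04:40 + 6:00 = 10:40 UTC on Apr 1.
Add 3 hours and 35 minutes duration → 14:15 UTC.
Noumea is UTC+11:00, so local end time = 14:15 + 11:00 = 01:15 on Apr 2.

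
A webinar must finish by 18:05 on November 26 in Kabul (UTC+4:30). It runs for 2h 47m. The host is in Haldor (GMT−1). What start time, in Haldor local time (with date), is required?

09:48 on November 26

Target end time in UTC: 18:05 − 4:30 = 13:35 on Nov 26.
Subtract 2 hours and 47 minutes → start 10:48 UTC on Nov 26.
Haldor is UTC−1:00: 10:48 − 1:00 = 09:48 on Nov 26.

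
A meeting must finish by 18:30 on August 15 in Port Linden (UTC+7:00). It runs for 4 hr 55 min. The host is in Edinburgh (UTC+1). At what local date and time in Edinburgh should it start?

07:35 on August 15

Target end time in UTC: 18:30 − 7:00 = 11:30 on Aug 15.
Subtract 4 hours 55 minutes → start 06:35 UTC on Aug 15.
Edinburgh is UTC+1:00: 06:35 + 1:00 = 07:35 on Aug 15.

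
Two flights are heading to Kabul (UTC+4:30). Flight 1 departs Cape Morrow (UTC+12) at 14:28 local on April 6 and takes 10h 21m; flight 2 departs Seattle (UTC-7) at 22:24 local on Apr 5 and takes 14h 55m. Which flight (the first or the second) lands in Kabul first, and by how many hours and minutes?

the first, by 7 hours 30 minutes

Flight 1 in UTC: 14:28 − 12:00 = 02:28 on Apr 6.
+10 hours 21 minutes → arrive 12:49 UTC on Apr 6.
Flight 2 in UTC: 22:24 + 7:00 = 05:24 on Apr 6.
+14 hours 55 minutes → arrive 20:19 UTC on Apr 6.
Flight 1 lands earlier by 7 hours 30 minutes.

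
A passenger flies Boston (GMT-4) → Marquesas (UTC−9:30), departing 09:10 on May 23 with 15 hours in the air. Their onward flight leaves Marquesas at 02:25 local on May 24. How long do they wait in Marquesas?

Convert departure to UTC: 09:10 + 4:00 = 13:10 UTC on May 23.
Add 15 hours flight time → 04:10 UTC (May 24).
Marquesas is UTC−9:30, so local arrival = 04:10 − 9:30 = 18:40 on May 23.
Layover = 02:25 − 18:40 (+1 day) = 7 hours 45 minutes.

7 hours 45 minutes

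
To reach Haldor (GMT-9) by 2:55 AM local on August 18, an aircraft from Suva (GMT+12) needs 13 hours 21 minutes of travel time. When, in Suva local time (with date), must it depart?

10:34 AM on August 18

Target arrival in UTC: 2:55 AM + 9:00 = 11:55 AM on Aug 18.
Subtract 13 hours and 21 minutes → departure 10:34 PM UTC on Aug 17.
Suva is UTC+12:00: 10:34 PM + 12:00 = 10:34 AM on Aug 18.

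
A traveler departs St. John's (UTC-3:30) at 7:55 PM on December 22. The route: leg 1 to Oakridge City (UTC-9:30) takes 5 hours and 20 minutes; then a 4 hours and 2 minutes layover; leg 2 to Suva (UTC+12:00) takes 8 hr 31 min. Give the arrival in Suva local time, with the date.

5:18 AM on December 24

Convert departure to UTC: 7:55 PM + 3:30 = 11:25 PM UTC on Dec 22.
Add 5 hours and 20 minutes leg 1 → 4:45 AM UTC (Dec 23).
Add 4 hours 2 minutes layover in Oakridge City → 8:47 AM UTC.
Add 8 hours 31 minutes leg 2 → 5:18 PM UTC.
Suva is UTC+12:00, so local arrival = 5:18 PM + 12:00 = 5:18 AM on Dec 24.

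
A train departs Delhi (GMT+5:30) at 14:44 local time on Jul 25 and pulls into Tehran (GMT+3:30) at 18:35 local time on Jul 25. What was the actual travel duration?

5 hours 51 minutes

Departure in UTC: 14:44 − 5:30 = 09:14 on Jul 25.
Arrival in UTC: 18:35 − 3:30 = 15:05 on Jul 25.
Elapsed = 15:05 − 09:14 = 5 hours 51 minutes.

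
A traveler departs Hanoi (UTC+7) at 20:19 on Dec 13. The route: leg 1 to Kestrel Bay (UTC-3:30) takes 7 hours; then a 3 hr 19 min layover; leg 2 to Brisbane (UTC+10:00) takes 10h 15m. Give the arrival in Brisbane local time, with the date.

Convert departure to UTC: 20:19 − 7:00 = 13:19 UTC on Dec 13.
Add 7 hours leg 1 → 20:19 UTC.
Add 3 hours 19 minutes layover in Kestrel Bay → 23:38 UTC.
Add 10 hours and 15 minutes leg 2 → 09:53 UTC (Dec 14).
Brisbane is UTC+10:00, so local arrival = 09:53 + 10:00 = 19:53 on Dec 14.

19:53 on December 14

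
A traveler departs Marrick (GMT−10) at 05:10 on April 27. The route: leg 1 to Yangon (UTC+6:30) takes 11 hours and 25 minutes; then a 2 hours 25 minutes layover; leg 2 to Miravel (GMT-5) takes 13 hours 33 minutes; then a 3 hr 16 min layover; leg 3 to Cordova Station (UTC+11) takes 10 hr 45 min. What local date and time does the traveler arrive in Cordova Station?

19:34 on Apr 29

Convert departure to UTC: 05:10 + 10:00 = 15:10 UTC on Apr 27.
Add 11 hours and 25 minutes leg 1 → 02:35 UTC (Apr 28).
Add 2 hours and 25 minutes layover in Yangon → 05:00 UTC.
Add 13 hours and 33 minutes leg 2 → 18:33 UTC.
Add 3 hours 16 minutes layover in Miravel → 21:49 UTC.
Add 10 hours and 45 minutes leg 3 → 08:34 UTC (Apr 29).
Cordova Station is UTC+11:00, so local arrival = 08:34 + 11:00 = 19:34 on Apr 29.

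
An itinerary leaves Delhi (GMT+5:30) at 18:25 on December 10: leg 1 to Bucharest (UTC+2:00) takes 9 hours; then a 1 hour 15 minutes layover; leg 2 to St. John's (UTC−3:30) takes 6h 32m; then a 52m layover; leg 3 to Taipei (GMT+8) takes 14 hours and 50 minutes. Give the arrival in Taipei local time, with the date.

Convert departure to UTC: 18:25 − 5:30 = 12:55 UTC on Dec 10.
Add 9 hours leg 1 → 21:55 UTC.
Add 1 hour 15 minutes layover in Bucharest → 23:10 UTC.
Add 6 hours and 32 minutes leg 2 → 05:42 UTC (Dec 11).
Add 52 minutes layover in St. John's → 06:34 UTC.
Add 14 hours 50 minutes leg 3 → 21:24 UTC.
Taipei is UTC+8:00, so local arrival = 21:24 + 8:00 = 05:24 on Dec 12.

05:24 on December 12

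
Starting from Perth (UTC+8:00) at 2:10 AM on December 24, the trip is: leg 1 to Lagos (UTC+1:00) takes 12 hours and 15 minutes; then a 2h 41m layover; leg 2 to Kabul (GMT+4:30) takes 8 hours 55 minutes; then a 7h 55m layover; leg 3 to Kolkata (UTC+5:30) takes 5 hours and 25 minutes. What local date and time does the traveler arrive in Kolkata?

Convert departure to UTC: 2:10 AM − 8:00 = 6:10 PM UTC on Dec 23.
Add 12 hours 15 minutes leg 1 → 6:25 AM UTC (Dec 24).
Add 2 hours 41 minutes layover in Lagos → 9:06 AM UTC.
Add 8 hours and 55 minutes leg 2 → 6:01 PM UTC.
Add 7 hours and 55 minutes layover in Kabul → 1:56 AM UTC (Dec 25).
Add 5 hours and 25 minutes leg 3 → 7:21 AM UTC.
Kolkata is UTC+5:30, so local arrival = 7:21 AM + 5:30 = 12:51 PM on Dec 25.

12:51 PM on Dec 25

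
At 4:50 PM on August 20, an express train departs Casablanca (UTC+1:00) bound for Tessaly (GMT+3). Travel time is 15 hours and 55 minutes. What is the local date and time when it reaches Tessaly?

Convert departure to UTC: 4:50 PM − 1:00 = 3:50 PM UTC on Aug 20.
Add 15 hours 55 minutes travel time → 7:45 AM UTC (Aug 21).
Tessaly is UTC+3:00, so local arrival = 7:45 AM + 3:00 = 10:45 AM on Aug 21.

10:45 AM on August 21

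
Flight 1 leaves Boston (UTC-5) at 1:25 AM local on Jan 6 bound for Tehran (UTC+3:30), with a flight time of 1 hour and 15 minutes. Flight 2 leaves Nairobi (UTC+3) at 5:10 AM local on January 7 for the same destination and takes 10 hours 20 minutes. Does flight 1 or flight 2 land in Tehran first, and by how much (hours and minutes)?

the first, by 28 hours 50 minutes

Flight 1 in UTC: 1:25 AM + 5:00 = 6:25 AM on Jan 6.
+1 hour and 15 minutes → arrive 7:40 AM UTC on Jan 6.
Flight 2 in UTC: 5:10 AM − 3:00 = 2:10 AM on Jan 7.
+10 hours and 20 minutes → arrive 12:30 PM UTC on Jan 7.
Flight 1 lands earlier by 28 hours 50 minutes.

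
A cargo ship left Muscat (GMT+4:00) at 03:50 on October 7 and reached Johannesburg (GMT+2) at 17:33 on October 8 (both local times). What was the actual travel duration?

39 hours 43 minutes

Departure in UTC: 03:50 − 4:00 = 23:50 on Oct 6.
Arrival in UTC: 17:33 − 2:00 = 15:33 on Oct 8.
Elapsed = 15:33 − 23:50 (+2 days) = 39 hours 43 minutes.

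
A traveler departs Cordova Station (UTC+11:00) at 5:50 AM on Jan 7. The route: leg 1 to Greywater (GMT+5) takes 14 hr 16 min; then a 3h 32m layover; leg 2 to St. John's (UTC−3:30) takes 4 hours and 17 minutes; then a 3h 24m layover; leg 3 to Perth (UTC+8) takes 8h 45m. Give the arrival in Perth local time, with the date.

Convert departure to UTC: 5:50 AM − 11:00 = 6:50 PM UTC on Jan 6.
Add 14 hours and 16 minutes leg 1 → 9:06 AM UTC (Jan 7).
Add 3 hours and 32 minutes layover in Greywater → 12:38 PM UTC.
Add 4 hours and 17 minutes leg 2 → 4:55 PM UTC.
Add 3 hours 24 minutes layover in St. John's → 8:19 PM UTC.
Add 8 hours 45 minutes leg 3 → 5:04 AM UTC (Jan 8).
Perth is UTC+8:00, so local arrival = 5:04 AM + 8:00 = 1:04 PM on Jan 8.

1:04 PM on January 8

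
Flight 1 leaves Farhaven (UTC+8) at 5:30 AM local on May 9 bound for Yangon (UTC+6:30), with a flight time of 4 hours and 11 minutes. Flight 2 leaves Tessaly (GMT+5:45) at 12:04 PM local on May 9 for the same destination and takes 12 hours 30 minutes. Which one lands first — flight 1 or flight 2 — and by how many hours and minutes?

the first, by 17 hours 8 minutes

Flight 1 in UTC: 5:30 AM − 8:00 = 9:30 PM on May 8.
+4 hours 11 minutes → arrive 1:41 AM UTC on May 9.
Flight 2 in UTC: 12:04 PM − 5:45 = 6:19 AM on May 9.
+12 hours and 30 minutes → arrive 6:49 PM UTC on May 9.
Flight 1 lands earlier by 17 hours 8 minutes.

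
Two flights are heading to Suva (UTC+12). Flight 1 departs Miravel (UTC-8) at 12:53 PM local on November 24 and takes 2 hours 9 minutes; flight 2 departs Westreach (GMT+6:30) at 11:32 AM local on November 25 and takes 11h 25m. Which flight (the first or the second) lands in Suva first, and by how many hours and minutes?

the first, by 17 hours 25 minutes

Flight 1 in UTC: 12:53 PM + 8:00 = 8:53 PM on Nov 24.
+2 hours and 9 minutes → arrive 11:02 PM UTC on Nov 24.
Flight 2 in UTC: 11:32 AM − 6:30 = 5:02 AM on Nov 25.
+11 hours and 25 minutes → arrive 4:27 PM UTC on Nov 25.
Flight 1 lands earlier by 17 hours 25 minutes.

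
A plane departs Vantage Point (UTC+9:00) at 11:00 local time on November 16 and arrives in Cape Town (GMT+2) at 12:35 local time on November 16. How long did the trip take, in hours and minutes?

8 hours 35 minutes

Departure in UTC: 11:00 − 9:00 = 02:00 on Nov 16.
Arrival in UTC: 12:35 − 2:00 = 10:35 on Nov 16.
Elapsed = 10:35 − 02:00 = 8 hours 35 minutes.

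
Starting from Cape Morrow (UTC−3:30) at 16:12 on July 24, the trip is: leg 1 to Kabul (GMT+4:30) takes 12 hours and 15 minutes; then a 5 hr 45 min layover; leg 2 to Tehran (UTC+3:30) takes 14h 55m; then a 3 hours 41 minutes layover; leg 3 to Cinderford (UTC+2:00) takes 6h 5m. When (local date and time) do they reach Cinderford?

Convert departure to UTC: 16:12 + 3:30 = 19:42 UTC on Jul 24.
Add 12 hours and 15 minutes leg 1 → 07:57 UTC (Jul 25).
Add 5 hours 45 minutes layover in Kabul → 13:42 UTC.
Add 14 hours 55 minutes leg 2 → 04:37 UTC (Jul 26).
Add 3 hours and 41 minutes layover in Tehran → 08:18 UTC.
Add 6 hours and 5 minutes leg 3 → 14:23 UTC.
Cinderford is UTC+2:00, so local arrival = 14:23 + 2:00 = 16:23 on Jul 26.

16:23 on Jul 26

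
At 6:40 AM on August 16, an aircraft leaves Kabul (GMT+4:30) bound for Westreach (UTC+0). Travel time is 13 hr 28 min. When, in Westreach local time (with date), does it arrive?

3:38 PM on August 16

Convert departure to UTC: 6:40 AM − 4:30 = 2:10 AM UTC on Aug 16.
Add 13 hours 28 minutes travel time → 3:38 PM UTC.
Westreach is UTC+0, so local arrival is the same: 3:38 PM on Aug 16.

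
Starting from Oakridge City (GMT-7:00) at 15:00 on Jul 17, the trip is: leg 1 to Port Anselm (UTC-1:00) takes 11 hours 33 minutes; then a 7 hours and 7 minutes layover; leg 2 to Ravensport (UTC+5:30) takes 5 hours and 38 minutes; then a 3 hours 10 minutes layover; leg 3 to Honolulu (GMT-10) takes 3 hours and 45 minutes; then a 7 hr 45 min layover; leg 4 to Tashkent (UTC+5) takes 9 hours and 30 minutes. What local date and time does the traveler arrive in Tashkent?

03:28 on July 20

Convert departure to UTC: 15:00 + 7:00 = 22:00 UTC on Jul 17.
Add 11 hours and 33 minutes leg 1 → 09:33 UTC (Jul 18).
Add 7 hours 7 minutes layover in Port Anselm → 16:40 UTC.
Add 5 hours 38 minutes leg 2 → 22:18 UTC.
Add 3 hours 10 minutes layover in Ravensport → 01:28 UTC (Jul 19).
Add 3 hours 45 minutes leg 3 → 05:13 UTC.
Add 7 hours 45 minutes layover in Honolulu → 12:58 UTC.
Add 9 hours 30 minutes leg 4 → 22:28 UTC.
Tashkent is UTC+5:00, so local arrival = 22:28 + 5:00 = 03:28 on Jul 20.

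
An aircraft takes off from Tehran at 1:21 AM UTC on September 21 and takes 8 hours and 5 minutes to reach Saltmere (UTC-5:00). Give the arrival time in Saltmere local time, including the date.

4:26 AM on September 21

Departure is given in UTC: 1:21 AM on Sep 21.
Add 8 hours and 5 minutes → 9:26 AM UTC.
Saltmere is UTC−5:00: 9:26 AM − 5:00 = 4:26 AM on Sep 21.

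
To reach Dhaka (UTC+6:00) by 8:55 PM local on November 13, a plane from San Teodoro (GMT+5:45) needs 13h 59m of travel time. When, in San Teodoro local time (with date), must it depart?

6:41 AM on Nov 13

Target arrival in UTC: 8:55 PM − 6:00 = 2:55 PM on Nov 13.
Subtract 13 hours 59 minutes → departure 12:56 AM UTC on Nov 13.
San Teodoro is UTC+5:45: 12:56 AM + 5:45 = 6:41 AM on Nov 13.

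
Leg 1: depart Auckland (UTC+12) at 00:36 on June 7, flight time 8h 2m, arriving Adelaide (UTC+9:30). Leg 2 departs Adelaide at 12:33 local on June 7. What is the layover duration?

Convert departure to UTC: 00:36 − 12:00 = 12:36 UTC on Jun 6.
Add 8 hours 2 minutes flight time → 20:38 UTC.
Adelaide is UTC+9:30, so local arrival = 20:38 + 9:30 = 06:08 on Jun 7.
Layover = 12:33 − 06:08 = 6 hours 25 minutes.

6 hours 25 minutes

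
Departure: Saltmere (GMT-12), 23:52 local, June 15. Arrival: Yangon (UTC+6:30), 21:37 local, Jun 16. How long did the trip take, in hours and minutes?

3 hours 15 minutes

Yangon is 18:30 ahead of Saltmere.
Clock-face elapsed time (ignoring zones) is 21 hours 45 minutes.
Actual elapsed = 21 hours 45 minutes − 18:30 = 3 hours 15 minutes.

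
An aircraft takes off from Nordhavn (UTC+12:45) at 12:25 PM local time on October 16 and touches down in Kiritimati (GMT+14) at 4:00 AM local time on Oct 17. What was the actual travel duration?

14 hours 20 minutes

Departure in UTC: 12:25 PM − 12:45 = 11:40 PM on Oct 15.
Arrival in UTC: 4:00 AM − 14:00 = 2:00 PM on Oct 16.
Elapsed = 2:00 PM − 11:40 PM (+1 day) = 14 hours 20 minutes.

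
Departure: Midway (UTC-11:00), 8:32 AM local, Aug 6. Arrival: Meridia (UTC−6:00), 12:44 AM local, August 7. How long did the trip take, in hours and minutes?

11 hours 12 minutes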